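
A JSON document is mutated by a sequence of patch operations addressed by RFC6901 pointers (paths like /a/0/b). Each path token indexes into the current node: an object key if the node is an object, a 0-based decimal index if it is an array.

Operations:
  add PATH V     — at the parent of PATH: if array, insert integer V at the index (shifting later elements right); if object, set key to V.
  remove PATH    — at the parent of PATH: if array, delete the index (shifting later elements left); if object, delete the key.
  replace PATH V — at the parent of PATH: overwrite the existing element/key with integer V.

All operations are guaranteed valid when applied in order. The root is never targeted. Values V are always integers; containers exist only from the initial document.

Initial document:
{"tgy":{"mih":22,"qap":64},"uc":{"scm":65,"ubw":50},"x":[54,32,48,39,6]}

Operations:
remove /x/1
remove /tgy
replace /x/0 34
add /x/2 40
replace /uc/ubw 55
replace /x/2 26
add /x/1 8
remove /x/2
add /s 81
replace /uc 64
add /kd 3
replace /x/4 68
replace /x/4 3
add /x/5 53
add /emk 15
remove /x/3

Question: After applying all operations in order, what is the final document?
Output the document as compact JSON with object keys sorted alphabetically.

After op 1 (remove /x/1): {"tgy":{"mih":22,"qap":64},"uc":{"scm":65,"ubw":50},"x":[54,48,39,6]}
After op 2 (remove /tgy): {"uc":{"scm":65,"ubw":50},"x":[54,48,39,6]}
After op 3 (replace /x/0 34): {"uc":{"scm":65,"ubw":50},"x":[34,48,39,6]}
After op 4 (add /x/2 40): {"uc":{"scm":65,"ubw":50},"x":[34,48,40,39,6]}
After op 5 (replace /uc/ubw 55): {"uc":{"scm":65,"ubw":55},"x":[34,48,40,39,6]}
After op 6 (replace /x/2 26): {"uc":{"scm":65,"ubw":55},"x":[34,48,26,39,6]}
After op 7 (add /x/1 8): {"uc":{"scm":65,"ubw":55},"x":[34,8,48,26,39,6]}
After op 8 (remove /x/2): {"uc":{"scm":65,"ubw":55},"x":[34,8,26,39,6]}
After op 9 (add /s 81): {"s":81,"uc":{"scm":65,"ubw":55},"x":[34,8,26,39,6]}
After op 10 (replace /uc 64): {"s":81,"uc":64,"x":[34,8,26,39,6]}
After op 11 (add /kd 3): {"kd":3,"s":81,"uc":64,"x":[34,8,26,39,6]}
After op 12 (replace /x/4 68): {"kd":3,"s":81,"uc":64,"x":[34,8,26,39,68]}
After op 13 (replace /x/4 3): {"kd":3,"s":81,"uc":64,"x":[34,8,26,39,3]}
After op 14 (add /x/5 53): {"kd":3,"s":81,"uc":64,"x":[34,8,26,39,3,53]}
After op 15 (add /emk 15): {"emk":15,"kd":3,"s":81,"uc":64,"x":[34,8,26,39,3,53]}
After op 16 (remove /x/3): {"emk":15,"kd":3,"s":81,"uc":64,"x":[34,8,26,3,53]}

Answer: {"emk":15,"kd":3,"s":81,"uc":64,"x":[34,8,26,3,53]}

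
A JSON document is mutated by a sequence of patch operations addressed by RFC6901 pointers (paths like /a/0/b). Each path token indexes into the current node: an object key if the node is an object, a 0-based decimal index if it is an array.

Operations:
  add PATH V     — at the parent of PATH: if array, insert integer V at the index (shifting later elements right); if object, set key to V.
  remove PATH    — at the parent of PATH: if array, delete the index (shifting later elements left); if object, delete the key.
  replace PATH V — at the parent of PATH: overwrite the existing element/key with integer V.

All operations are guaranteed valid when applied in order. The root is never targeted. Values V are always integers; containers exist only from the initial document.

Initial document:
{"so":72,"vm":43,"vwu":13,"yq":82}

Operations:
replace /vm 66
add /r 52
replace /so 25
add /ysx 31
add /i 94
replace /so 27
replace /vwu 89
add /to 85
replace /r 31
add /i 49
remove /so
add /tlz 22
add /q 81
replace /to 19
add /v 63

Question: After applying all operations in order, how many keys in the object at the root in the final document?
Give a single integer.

Answer: 10

Derivation:
After op 1 (replace /vm 66): {"so":72,"vm":66,"vwu":13,"yq":82}
After op 2 (add /r 52): {"r":52,"so":72,"vm":66,"vwu":13,"yq":82}
After op 3 (replace /so 25): {"r":52,"so":25,"vm":66,"vwu":13,"yq":82}
After op 4 (add /ysx 31): {"r":52,"so":25,"vm":66,"vwu":13,"yq":82,"ysx":31}
After op 5 (add /i 94): {"i":94,"r":52,"so":25,"vm":66,"vwu":13,"yq":82,"ysx":31}
After op 6 (replace /so 27): {"i":94,"r":52,"so":27,"vm":66,"vwu":13,"yq":82,"ysx":31}
After op 7 (replace /vwu 89): {"i":94,"r":52,"so":27,"vm":66,"vwu":89,"yq":82,"ysx":31}
After op 8 (add /to 85): {"i":94,"r":52,"so":27,"to":85,"vm":66,"vwu":89,"yq":82,"ysx":31}
After op 9 (replace /r 31): {"i":94,"r":31,"so":27,"to":85,"vm":66,"vwu":89,"yq":82,"ysx":31}
After op 10 (add /i 49): {"i":49,"r":31,"so":27,"to":85,"vm":66,"vwu":89,"yq":82,"ysx":31}
After op 11 (remove /so): {"i":49,"r":31,"to":85,"vm":66,"vwu":89,"yq":82,"ysx":31}
After op 12 (add /tlz 22): {"i":49,"r":31,"tlz":22,"to":85,"vm":66,"vwu":89,"yq":82,"ysx":31}
After op 13 (add /q 81): {"i":49,"q":81,"r":31,"tlz":22,"to":85,"vm":66,"vwu":89,"yq":82,"ysx":31}
After op 14 (replace /to 19): {"i":49,"q":81,"r":31,"tlz":22,"to":19,"vm":66,"vwu":89,"yq":82,"ysx":31}
After op 15 (add /v 63): {"i":49,"q":81,"r":31,"tlz":22,"to":19,"v":63,"vm":66,"vwu":89,"yq":82,"ysx":31}
Size at the root: 10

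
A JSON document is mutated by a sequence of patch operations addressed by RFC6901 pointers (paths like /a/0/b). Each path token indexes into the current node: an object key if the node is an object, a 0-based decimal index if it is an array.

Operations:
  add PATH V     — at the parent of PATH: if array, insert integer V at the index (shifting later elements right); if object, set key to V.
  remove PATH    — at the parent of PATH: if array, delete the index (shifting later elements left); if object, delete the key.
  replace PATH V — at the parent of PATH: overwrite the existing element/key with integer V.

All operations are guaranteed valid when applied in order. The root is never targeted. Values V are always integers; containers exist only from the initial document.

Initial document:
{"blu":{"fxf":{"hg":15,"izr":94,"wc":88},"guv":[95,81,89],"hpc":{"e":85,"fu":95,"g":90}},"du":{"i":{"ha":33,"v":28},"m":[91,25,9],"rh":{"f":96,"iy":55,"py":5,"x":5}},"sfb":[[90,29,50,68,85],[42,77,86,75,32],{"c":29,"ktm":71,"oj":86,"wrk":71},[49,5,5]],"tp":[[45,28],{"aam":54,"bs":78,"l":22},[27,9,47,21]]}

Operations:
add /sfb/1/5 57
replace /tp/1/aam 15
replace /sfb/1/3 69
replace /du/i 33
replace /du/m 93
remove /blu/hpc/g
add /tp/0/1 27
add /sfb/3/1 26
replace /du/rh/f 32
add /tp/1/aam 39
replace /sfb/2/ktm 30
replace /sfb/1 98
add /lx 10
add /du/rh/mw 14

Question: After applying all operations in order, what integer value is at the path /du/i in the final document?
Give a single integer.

After op 1 (add /sfb/1/5 57): {"blu":{"fxf":{"hg":15,"izr":94,"wc":88},"guv":[95,81,89],"hpc":{"e":85,"fu":95,"g":90}},"du":{"i":{"ha":33,"v":28},"m":[91,25,9],"rh":{"f":96,"iy":55,"py":5,"x":5}},"sfb":[[90,29,50,68,85],[42,77,86,75,32,57],{"c":29,"ktm":71,"oj":86,"wrk":71},[49,5,5]],"tp":[[45,28],{"aam":54,"bs":78,"l":22},[27,9,47,21]]}
After op 2 (replace /tp/1/aam 15): {"blu":{"fxf":{"hg":15,"izr":94,"wc":88},"guv":[95,81,89],"hpc":{"e":85,"fu":95,"g":90}},"du":{"i":{"ha":33,"v":28},"m":[91,25,9],"rh":{"f":96,"iy":55,"py":5,"x":5}},"sfb":[[90,29,50,68,85],[42,77,86,75,32,57],{"c":29,"ktm":71,"oj":86,"wrk":71},[49,5,5]],"tp":[[45,28],{"aam":15,"bs":78,"l":22},[27,9,47,21]]}
After op 3 (replace /sfb/1/3 69): {"blu":{"fxf":{"hg":15,"izr":94,"wc":88},"guv":[95,81,89],"hpc":{"e":85,"fu":95,"g":90}},"du":{"i":{"ha":33,"v":28},"m":[91,25,9],"rh":{"f":96,"iy":55,"py":5,"x":5}},"sfb":[[90,29,50,68,85],[42,77,86,69,32,57],{"c":29,"ktm":71,"oj":86,"wrk":71},[49,5,5]],"tp":[[45,28],{"aam":15,"bs":78,"l":22},[27,9,47,21]]}
After op 4 (replace /du/i 33): {"blu":{"fxf":{"hg":15,"izr":94,"wc":88},"guv":[95,81,89],"hpc":{"e":85,"fu":95,"g":90}},"du":{"i":33,"m":[91,25,9],"rh":{"f":96,"iy":55,"py":5,"x":5}},"sfb":[[90,29,50,68,85],[42,77,86,69,32,57],{"c":29,"ktm":71,"oj":86,"wrk":71},[49,5,5]],"tp":[[45,28],{"aam":15,"bs":78,"l":22},[27,9,47,21]]}
After op 5 (replace /du/m 93): {"blu":{"fxf":{"hg":15,"izr":94,"wc":88},"guv":[95,81,89],"hpc":{"e":85,"fu":95,"g":90}},"du":{"i":33,"m":93,"rh":{"f":96,"iy":55,"py":5,"x":5}},"sfb":[[90,29,50,68,85],[42,77,86,69,32,57],{"c":29,"ktm":71,"oj":86,"wrk":71},[49,5,5]],"tp":[[45,28],{"aam":15,"bs":78,"l":22},[27,9,47,21]]}
After op 6 (remove /blu/hpc/g): {"blu":{"fxf":{"hg":15,"izr":94,"wc":88},"guv":[95,81,89],"hpc":{"e":85,"fu":95}},"du":{"i":33,"m":93,"rh":{"f":96,"iy":55,"py":5,"x":5}},"sfb":[[90,29,50,68,85],[42,77,86,69,32,57],{"c":29,"ktm":71,"oj":86,"wrk":71},[49,5,5]],"tp":[[45,28],{"aam":15,"bs":78,"l":22},[27,9,47,21]]}
After op 7 (add /tp/0/1 27): {"blu":{"fxf":{"hg":15,"izr":94,"wc":88},"guv":[95,81,89],"hpc":{"e":85,"fu":95}},"du":{"i":33,"m":93,"rh":{"f":96,"iy":55,"py":5,"x":5}},"sfb":[[90,29,50,68,85],[42,77,86,69,32,57],{"c":29,"ktm":71,"oj":86,"wrk":71},[49,5,5]],"tp":[[45,27,28],{"aam":15,"bs":78,"l":22},[27,9,47,21]]}
After op 8 (add /sfb/3/1 26): {"blu":{"fxf":{"hg":15,"izr":94,"wc":88},"guv":[95,81,89],"hpc":{"e":85,"fu":95}},"du":{"i":33,"m":93,"rh":{"f":96,"iy":55,"py":5,"x":5}},"sfb":[[90,29,50,68,85],[42,77,86,69,32,57],{"c":29,"ktm":71,"oj":86,"wrk":71},[49,26,5,5]],"tp":[[45,27,28],{"aam":15,"bs":78,"l":22},[27,9,47,21]]}
After op 9 (replace /du/rh/f 32): {"blu":{"fxf":{"hg":15,"izr":94,"wc":88},"guv":[95,81,89],"hpc":{"e":85,"fu":95}},"du":{"i":33,"m":93,"rh":{"f":32,"iy":55,"py":5,"x":5}},"sfb":[[90,29,50,68,85],[42,77,86,69,32,57],{"c":29,"ktm":71,"oj":86,"wrk":71},[49,26,5,5]],"tp":[[45,27,28],{"aam":15,"bs":78,"l":22},[27,9,47,21]]}
After op 10 (add /tp/1/aam 39): {"blu":{"fxf":{"hg":15,"izr":94,"wc":88},"guv":[95,81,89],"hpc":{"e":85,"fu":95}},"du":{"i":33,"m":93,"rh":{"f":32,"iy":55,"py":5,"x":5}},"sfb":[[90,29,50,68,85],[42,77,86,69,32,57],{"c":29,"ktm":71,"oj":86,"wrk":71},[49,26,5,5]],"tp":[[45,27,28],{"aam":39,"bs":78,"l":22},[27,9,47,21]]}
After op 11 (replace /sfb/2/ktm 30): {"blu":{"fxf":{"hg":15,"izr":94,"wc":88},"guv":[95,81,89],"hpc":{"e":85,"fu":95}},"du":{"i":33,"m":93,"rh":{"f":32,"iy":55,"py":5,"x":5}},"sfb":[[90,29,50,68,85],[42,77,86,69,32,57],{"c":29,"ktm":30,"oj":86,"wrk":71},[49,26,5,5]],"tp":[[45,27,28],{"aam":39,"bs":78,"l":22},[27,9,47,21]]}
After op 12 (replace /sfb/1 98): {"blu":{"fxf":{"hg":15,"izr":94,"wc":88},"guv":[95,81,89],"hpc":{"e":85,"fu":95}},"du":{"i":33,"m":93,"rh":{"f":32,"iy":55,"py":5,"x":5}},"sfb":[[90,29,50,68,85],98,{"c":29,"ktm":30,"oj":86,"wrk":71},[49,26,5,5]],"tp":[[45,27,28],{"aam":39,"bs":78,"l":22},[27,9,47,21]]}
After op 13 (add /lx 10): {"blu":{"fxf":{"hg":15,"izr":94,"wc":88},"guv":[95,81,89],"hpc":{"e":85,"fu":95}},"du":{"i":33,"m":93,"rh":{"f":32,"iy":55,"py":5,"x":5}},"lx":10,"sfb":[[90,29,50,68,85],98,{"c":29,"ktm":30,"oj":86,"wrk":71},[49,26,5,5]],"tp":[[45,27,28],{"aam":39,"bs":78,"l":22},[27,9,47,21]]}
After op 14 (add /du/rh/mw 14): {"blu":{"fxf":{"hg":15,"izr":94,"wc":88},"guv":[95,81,89],"hpc":{"e":85,"fu":95}},"du":{"i":33,"m":93,"rh":{"f":32,"iy":55,"mw":14,"py":5,"x":5}},"lx":10,"sfb":[[90,29,50,68,85],98,{"c":29,"ktm":30,"oj":86,"wrk":71},[49,26,5,5]],"tp":[[45,27,28],{"aam":39,"bs":78,"l":22},[27,9,47,21]]}
Value at /du/i: 33

Answer: 33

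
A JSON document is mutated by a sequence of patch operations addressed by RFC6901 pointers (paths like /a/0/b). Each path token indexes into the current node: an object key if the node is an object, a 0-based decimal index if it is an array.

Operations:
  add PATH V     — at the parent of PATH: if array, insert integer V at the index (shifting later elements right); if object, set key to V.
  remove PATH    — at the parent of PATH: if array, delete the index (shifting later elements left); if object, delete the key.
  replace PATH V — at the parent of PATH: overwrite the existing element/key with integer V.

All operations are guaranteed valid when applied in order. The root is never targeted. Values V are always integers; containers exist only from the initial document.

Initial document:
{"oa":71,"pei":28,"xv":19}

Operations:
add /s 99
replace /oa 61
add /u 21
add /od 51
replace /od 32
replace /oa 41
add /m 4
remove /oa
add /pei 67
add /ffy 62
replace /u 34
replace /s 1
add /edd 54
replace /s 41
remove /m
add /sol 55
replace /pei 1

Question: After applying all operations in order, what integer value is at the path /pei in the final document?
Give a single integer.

Answer: 1

Derivation:
After op 1 (add /s 99): {"oa":71,"pei":28,"s":99,"xv":19}
After op 2 (replace /oa 61): {"oa":61,"pei":28,"s":99,"xv":19}
After op 3 (add /u 21): {"oa":61,"pei":28,"s":99,"u":21,"xv":19}
After op 4 (add /od 51): {"oa":61,"od":51,"pei":28,"s":99,"u":21,"xv":19}
After op 5 (replace /od 32): {"oa":61,"od":32,"pei":28,"s":99,"u":21,"xv":19}
After op 6 (replace /oa 41): {"oa":41,"od":32,"pei":28,"s":99,"u":21,"xv":19}
After op 7 (add /m 4): {"m":4,"oa":41,"od":32,"pei":28,"s":99,"u":21,"xv":19}
After op 8 (remove /oa): {"m":4,"od":32,"pei":28,"s":99,"u":21,"xv":19}
After op 9 (add /pei 67): {"m":4,"od":32,"pei":67,"s":99,"u":21,"xv":19}
After op 10 (add /ffy 62): {"ffy":62,"m":4,"od":32,"pei":67,"s":99,"u":21,"xv":19}
After op 11 (replace /u 34): {"ffy":62,"m":4,"od":32,"pei":67,"s":99,"u":34,"xv":19}
After op 12 (replace /s 1): {"ffy":62,"m":4,"od":32,"pei":67,"s":1,"u":34,"xv":19}
After op 13 (add /edd 54): {"edd":54,"ffy":62,"m":4,"od":32,"pei":67,"s":1,"u":34,"xv":19}
After op 14 (replace /s 41): {"edd":54,"ffy":62,"m":4,"od":32,"pei":67,"s":41,"u":34,"xv":19}
After op 15 (remove /m): {"edd":54,"ffy":62,"od":32,"pei":67,"s":41,"u":34,"xv":19}
After op 16 (add /sol 55): {"edd":54,"ffy":62,"od":32,"pei":67,"s":41,"sol":55,"u":34,"xv":19}
After op 17 (replace /pei 1): {"edd":54,"ffy":62,"od":32,"pei":1,"s":41,"sol":55,"u":34,"xv":19}
Value at /pei: 1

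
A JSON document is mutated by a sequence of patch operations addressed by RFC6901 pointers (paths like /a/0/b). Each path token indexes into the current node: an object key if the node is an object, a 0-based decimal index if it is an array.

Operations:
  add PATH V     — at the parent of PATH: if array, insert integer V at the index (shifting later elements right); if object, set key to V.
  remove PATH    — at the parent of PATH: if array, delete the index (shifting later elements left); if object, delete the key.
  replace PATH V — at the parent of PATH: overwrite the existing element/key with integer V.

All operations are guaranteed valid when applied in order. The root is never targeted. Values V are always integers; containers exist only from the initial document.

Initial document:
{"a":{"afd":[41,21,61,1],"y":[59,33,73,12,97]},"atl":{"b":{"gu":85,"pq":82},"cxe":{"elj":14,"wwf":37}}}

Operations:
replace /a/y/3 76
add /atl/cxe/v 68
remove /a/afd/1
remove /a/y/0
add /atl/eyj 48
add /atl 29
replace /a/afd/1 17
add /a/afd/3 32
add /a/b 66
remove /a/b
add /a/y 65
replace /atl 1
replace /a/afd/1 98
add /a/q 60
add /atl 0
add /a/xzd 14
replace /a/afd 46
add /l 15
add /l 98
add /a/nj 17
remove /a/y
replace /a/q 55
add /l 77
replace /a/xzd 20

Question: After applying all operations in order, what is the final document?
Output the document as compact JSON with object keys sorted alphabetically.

After op 1 (replace /a/y/3 76): {"a":{"afd":[41,21,61,1],"y":[59,33,73,76,97]},"atl":{"b":{"gu":85,"pq":82},"cxe":{"elj":14,"wwf":37}}}
After op 2 (add /atl/cxe/v 68): {"a":{"afd":[41,21,61,1],"y":[59,33,73,76,97]},"atl":{"b":{"gu":85,"pq":82},"cxe":{"elj":14,"v":68,"wwf":37}}}
After op 3 (remove /a/afd/1): {"a":{"afd":[41,61,1],"y":[59,33,73,76,97]},"atl":{"b":{"gu":85,"pq":82},"cxe":{"elj":14,"v":68,"wwf":37}}}
After op 4 (remove /a/y/0): {"a":{"afd":[41,61,1],"y":[33,73,76,97]},"atl":{"b":{"gu":85,"pq":82},"cxe":{"elj":14,"v":68,"wwf":37}}}
After op 5 (add /atl/eyj 48): {"a":{"afd":[41,61,1],"y":[33,73,76,97]},"atl":{"b":{"gu":85,"pq":82},"cxe":{"elj":14,"v":68,"wwf":37},"eyj":48}}
After op 6 (add /atl 29): {"a":{"afd":[41,61,1],"y":[33,73,76,97]},"atl":29}
After op 7 (replace /a/afd/1 17): {"a":{"afd":[41,17,1],"y":[33,73,76,97]},"atl":29}
After op 8 (add /a/afd/3 32): {"a":{"afd":[41,17,1,32],"y":[33,73,76,97]},"atl":29}
After op 9 (add /a/b 66): {"a":{"afd":[41,17,1,32],"b":66,"y":[33,73,76,97]},"atl":29}
After op 10 (remove /a/b): {"a":{"afd":[41,17,1,32],"y":[33,73,76,97]},"atl":29}
After op 11 (add /a/y 65): {"a":{"afd":[41,17,1,32],"y":65},"atl":29}
After op 12 (replace /atl 1): {"a":{"afd":[41,17,1,32],"y":65},"atl":1}
After op 13 (replace /a/afd/1 98): {"a":{"afd":[41,98,1,32],"y":65},"atl":1}
After op 14 (add /a/q 60): {"a":{"afd":[41,98,1,32],"q":60,"y":65},"atl":1}
After op 15 (add /atl 0): {"a":{"afd":[41,98,1,32],"q":60,"y":65},"atl":0}
After op 16 (add /a/xzd 14): {"a":{"afd":[41,98,1,32],"q":60,"xzd":14,"y":65},"atl":0}
After op 17 (replace /a/afd 46): {"a":{"afd":46,"q":60,"xzd":14,"y":65},"atl":0}
After op 18 (add /l 15): {"a":{"afd":46,"q":60,"xzd":14,"y":65},"atl":0,"l":15}
After op 19 (add /l 98): {"a":{"afd":46,"q":60,"xzd":14,"y":65},"atl":0,"l":98}
After op 20 (add /a/nj 17): {"a":{"afd":46,"nj":17,"q":60,"xzd":14,"y":65},"atl":0,"l":98}
After op 21 (remove /a/y): {"a":{"afd":46,"nj":17,"q":60,"xzd":14},"atl":0,"l":98}
After op 22 (replace /a/q 55): {"a":{"afd":46,"nj":17,"q":55,"xzd":14},"atl":0,"l":98}
After op 23 (add /l 77): {"a":{"afd":46,"nj":17,"q":55,"xzd":14},"atl":0,"l":77}
After op 24 (replace /a/xzd 20): {"a":{"afd":46,"nj":17,"q":55,"xzd":20},"atl":0,"l":77}

Answer: {"a":{"afd":46,"nj":17,"q":55,"xzd":20},"atl":0,"l":77}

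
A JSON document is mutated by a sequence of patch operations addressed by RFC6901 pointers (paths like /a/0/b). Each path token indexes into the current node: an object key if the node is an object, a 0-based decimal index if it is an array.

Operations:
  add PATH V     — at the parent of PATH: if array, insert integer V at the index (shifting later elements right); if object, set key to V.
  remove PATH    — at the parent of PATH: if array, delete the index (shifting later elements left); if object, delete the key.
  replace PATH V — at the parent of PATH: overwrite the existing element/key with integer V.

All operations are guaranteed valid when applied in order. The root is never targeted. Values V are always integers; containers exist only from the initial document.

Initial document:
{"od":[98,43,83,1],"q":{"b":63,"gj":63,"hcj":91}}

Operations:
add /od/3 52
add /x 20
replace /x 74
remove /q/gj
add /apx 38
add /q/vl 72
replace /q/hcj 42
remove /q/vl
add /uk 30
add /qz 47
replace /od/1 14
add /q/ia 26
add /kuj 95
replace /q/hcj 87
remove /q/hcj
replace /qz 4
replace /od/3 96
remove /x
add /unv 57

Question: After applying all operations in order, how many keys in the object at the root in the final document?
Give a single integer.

After op 1 (add /od/3 52): {"od":[98,43,83,52,1],"q":{"b":63,"gj":63,"hcj":91}}
After op 2 (add /x 20): {"od":[98,43,83,52,1],"q":{"b":63,"gj":63,"hcj":91},"x":20}
After op 3 (replace /x 74): {"od":[98,43,83,52,1],"q":{"b":63,"gj":63,"hcj":91},"x":74}
After op 4 (remove /q/gj): {"od":[98,43,83,52,1],"q":{"b":63,"hcj":91},"x":74}
After op 5 (add /apx 38): {"apx":38,"od":[98,43,83,52,1],"q":{"b":63,"hcj":91},"x":74}
After op 6 (add /q/vl 72): {"apx":38,"od":[98,43,83,52,1],"q":{"b":63,"hcj":91,"vl":72},"x":74}
After op 7 (replace /q/hcj 42): {"apx":38,"od":[98,43,83,52,1],"q":{"b":63,"hcj":42,"vl":72},"x":74}
After op 8 (remove /q/vl): {"apx":38,"od":[98,43,83,52,1],"q":{"b":63,"hcj":42},"x":74}
After op 9 (add /uk 30): {"apx":38,"od":[98,43,83,52,1],"q":{"b":63,"hcj":42},"uk":30,"x":74}
After op 10 (add /qz 47): {"apx":38,"od":[98,43,83,52,1],"q":{"b":63,"hcj":42},"qz":47,"uk":30,"x":74}
After op 11 (replace /od/1 14): {"apx":38,"od":[98,14,83,52,1],"q":{"b":63,"hcj":42},"qz":47,"uk":30,"x":74}
After op 12 (add /q/ia 26): {"apx":38,"od":[98,14,83,52,1],"q":{"b":63,"hcj":42,"ia":26},"qz":47,"uk":30,"x":74}
After op 13 (add /kuj 95): {"apx":38,"kuj":95,"od":[98,14,83,52,1],"q":{"b":63,"hcj":42,"ia":26},"qz":47,"uk":30,"x":74}
After op 14 (replace /q/hcj 87): {"apx":38,"kuj":95,"od":[98,14,83,52,1],"q":{"b":63,"hcj":87,"ia":26},"qz":47,"uk":30,"x":74}
After op 15 (remove /q/hcj): {"apx":38,"kuj":95,"od":[98,14,83,52,1],"q":{"b":63,"ia":26},"qz":47,"uk":30,"x":74}
After op 16 (replace /qz 4): {"apx":38,"kuj":95,"od":[98,14,83,52,1],"q":{"b":63,"ia":26},"qz":4,"uk":30,"x":74}
After op 17 (replace /od/3 96): {"apx":38,"kuj":95,"od":[98,14,83,96,1],"q":{"b":63,"ia":26},"qz":4,"uk":30,"x":74}
After op 18 (remove /x): {"apx":38,"kuj":95,"od":[98,14,83,96,1],"q":{"b":63,"ia":26},"qz":4,"uk":30}
After op 19 (add /unv 57): {"apx":38,"kuj":95,"od":[98,14,83,96,1],"q":{"b":63,"ia":26},"qz":4,"uk":30,"unv":57}
Size at the root: 7

Answer: 7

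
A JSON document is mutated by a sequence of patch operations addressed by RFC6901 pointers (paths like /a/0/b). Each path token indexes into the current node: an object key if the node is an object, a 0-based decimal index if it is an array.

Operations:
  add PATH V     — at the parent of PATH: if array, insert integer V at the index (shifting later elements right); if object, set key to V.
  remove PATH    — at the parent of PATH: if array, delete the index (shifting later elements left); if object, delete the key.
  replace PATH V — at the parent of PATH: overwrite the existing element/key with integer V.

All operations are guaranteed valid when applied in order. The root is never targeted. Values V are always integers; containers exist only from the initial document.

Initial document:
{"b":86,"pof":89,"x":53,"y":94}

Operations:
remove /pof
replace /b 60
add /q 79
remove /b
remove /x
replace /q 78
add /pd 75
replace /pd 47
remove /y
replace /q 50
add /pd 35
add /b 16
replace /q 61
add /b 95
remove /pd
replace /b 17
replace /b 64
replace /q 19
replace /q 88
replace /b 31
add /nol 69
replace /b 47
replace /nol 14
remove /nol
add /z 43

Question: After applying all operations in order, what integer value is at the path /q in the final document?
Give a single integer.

Answer: 88

Derivation:
After op 1 (remove /pof): {"b":86,"x":53,"y":94}
After op 2 (replace /b 60): {"b":60,"x":53,"y":94}
After op 3 (add /q 79): {"b":60,"q":79,"x":53,"y":94}
After op 4 (remove /b): {"q":79,"x":53,"y":94}
After op 5 (remove /x): {"q":79,"y":94}
After op 6 (replace /q 78): {"q":78,"y":94}
After op 7 (add /pd 75): {"pd":75,"q":78,"y":94}
After op 8 (replace /pd 47): {"pd":47,"q":78,"y":94}
After op 9 (remove /y): {"pd":47,"q":78}
After op 10 (replace /q 50): {"pd":47,"q":50}
After op 11 (add /pd 35): {"pd":35,"q":50}
After op 12 (add /b 16): {"b":16,"pd":35,"q":50}
After op 13 (replace /q 61): {"b":16,"pd":35,"q":61}
After op 14 (add /b 95): {"b":95,"pd":35,"q":61}
After op 15 (remove /pd): {"b":95,"q":61}
After op 16 (replace /b 17): {"b":17,"q":61}
After op 17 (replace /b 64): {"b":64,"q":61}
After op 18 (replace /q 19): {"b":64,"q":19}
After op 19 (replace /q 88): {"b":64,"q":88}
After op 20 (replace /b 31): {"b":31,"q":88}
After op 21 (add /nol 69): {"b":31,"nol":69,"q":88}
After op 22 (replace /b 47): {"b":47,"nol":69,"q":88}
After op 23 (replace /nol 14): {"b":47,"nol":14,"q":88}
After op 24 (remove /nol): {"b":47,"q":88}
After op 25 (add /z 43): {"b":47,"q":88,"z":43}
Value at /q: 88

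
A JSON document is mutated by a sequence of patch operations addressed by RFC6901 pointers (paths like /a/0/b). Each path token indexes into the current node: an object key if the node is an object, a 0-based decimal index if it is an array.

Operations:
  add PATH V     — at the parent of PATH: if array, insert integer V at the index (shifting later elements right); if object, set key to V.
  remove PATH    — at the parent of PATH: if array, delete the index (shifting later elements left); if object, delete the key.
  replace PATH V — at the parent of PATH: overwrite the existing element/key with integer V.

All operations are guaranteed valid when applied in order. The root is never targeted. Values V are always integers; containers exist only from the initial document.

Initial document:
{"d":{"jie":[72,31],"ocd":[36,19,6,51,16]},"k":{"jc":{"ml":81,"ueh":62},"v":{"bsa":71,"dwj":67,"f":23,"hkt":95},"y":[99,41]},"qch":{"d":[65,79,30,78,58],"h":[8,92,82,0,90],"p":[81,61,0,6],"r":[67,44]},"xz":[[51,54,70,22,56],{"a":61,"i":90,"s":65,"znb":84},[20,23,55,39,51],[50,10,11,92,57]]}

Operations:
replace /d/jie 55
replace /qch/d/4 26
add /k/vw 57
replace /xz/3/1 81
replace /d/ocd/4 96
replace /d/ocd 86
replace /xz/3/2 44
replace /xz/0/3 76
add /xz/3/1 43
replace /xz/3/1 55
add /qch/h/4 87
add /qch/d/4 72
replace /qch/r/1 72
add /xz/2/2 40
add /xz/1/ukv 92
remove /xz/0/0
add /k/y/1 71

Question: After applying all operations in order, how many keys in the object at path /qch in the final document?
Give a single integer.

Answer: 4

Derivation:
After op 1 (replace /d/jie 55): {"d":{"jie":55,"ocd":[36,19,6,51,16]},"k":{"jc":{"ml":81,"ueh":62},"v":{"bsa":71,"dwj":67,"f":23,"hkt":95},"y":[99,41]},"qch":{"d":[65,79,30,78,58],"h":[8,92,82,0,90],"p":[81,61,0,6],"r":[67,44]},"xz":[[51,54,70,22,56],{"a":61,"i":90,"s":65,"znb":84},[20,23,55,39,51],[50,10,11,92,57]]}
After op 2 (replace /qch/d/4 26): {"d":{"jie":55,"ocd":[36,19,6,51,16]},"k":{"jc":{"ml":81,"ueh":62},"v":{"bsa":71,"dwj":67,"f":23,"hkt":95},"y":[99,41]},"qch":{"d":[65,79,30,78,26],"h":[8,92,82,0,90],"p":[81,61,0,6],"r":[67,44]},"xz":[[51,54,70,22,56],{"a":61,"i":90,"s":65,"znb":84},[20,23,55,39,51],[50,10,11,92,57]]}
After op 3 (add /k/vw 57): {"d":{"jie":55,"ocd":[36,19,6,51,16]},"k":{"jc":{"ml":81,"ueh":62},"v":{"bsa":71,"dwj":67,"f":23,"hkt":95},"vw":57,"y":[99,41]},"qch":{"d":[65,79,30,78,26],"h":[8,92,82,0,90],"p":[81,61,0,6],"r":[67,44]},"xz":[[51,54,70,22,56],{"a":61,"i":90,"s":65,"znb":84},[20,23,55,39,51],[50,10,11,92,57]]}
After op 4 (replace /xz/3/1 81): {"d":{"jie":55,"ocd":[36,19,6,51,16]},"k":{"jc":{"ml":81,"ueh":62},"v":{"bsa":71,"dwj":67,"f":23,"hkt":95},"vw":57,"y":[99,41]},"qch":{"d":[65,79,30,78,26],"h":[8,92,82,0,90],"p":[81,61,0,6],"r":[67,44]},"xz":[[51,54,70,22,56],{"a":61,"i":90,"s":65,"znb":84},[20,23,55,39,51],[50,81,11,92,57]]}
After op 5 (replace /d/ocd/4 96): {"d":{"jie":55,"ocd":[36,19,6,51,96]},"k":{"jc":{"ml":81,"ueh":62},"v":{"bsa":71,"dwj":67,"f":23,"hkt":95},"vw":57,"y":[99,41]},"qch":{"d":[65,79,30,78,26],"h":[8,92,82,0,90],"p":[81,61,0,6],"r":[67,44]},"xz":[[51,54,70,22,56],{"a":61,"i":90,"s":65,"znb":84},[20,23,55,39,51],[50,81,11,92,57]]}
After op 6 (replace /d/ocd 86): {"d":{"jie":55,"ocd":86},"k":{"jc":{"ml":81,"ueh":62},"v":{"bsa":71,"dwj":67,"f":23,"hkt":95},"vw":57,"y":[99,41]},"qch":{"d":[65,79,30,78,26],"h":[8,92,82,0,90],"p":[81,61,0,6],"r":[67,44]},"xz":[[51,54,70,22,56],{"a":61,"i":90,"s":65,"znb":84},[20,23,55,39,51],[50,81,11,92,57]]}
After op 7 (replace /xz/3/2 44): {"d":{"jie":55,"ocd":86},"k":{"jc":{"ml":81,"ueh":62},"v":{"bsa":71,"dwj":67,"f":23,"hkt":95},"vw":57,"y":[99,41]},"qch":{"d":[65,79,30,78,26],"h":[8,92,82,0,90],"p":[81,61,0,6],"r":[67,44]},"xz":[[51,54,70,22,56],{"a":61,"i":90,"s":65,"znb":84},[20,23,55,39,51],[50,81,44,92,57]]}
After op 8 (replace /xz/0/3 76): {"d":{"jie":55,"ocd":86},"k":{"jc":{"ml":81,"ueh":62},"v":{"bsa":71,"dwj":67,"f":23,"hkt":95},"vw":57,"y":[99,41]},"qch":{"d":[65,79,30,78,26],"h":[8,92,82,0,90],"p":[81,61,0,6],"r":[67,44]},"xz":[[51,54,70,76,56],{"a":61,"i":90,"s":65,"znb":84},[20,23,55,39,51],[50,81,44,92,57]]}
After op 9 (add /xz/3/1 43): {"d":{"jie":55,"ocd":86},"k":{"jc":{"ml":81,"ueh":62},"v":{"bsa":71,"dwj":67,"f":23,"hkt":95},"vw":57,"y":[99,41]},"qch":{"d":[65,79,30,78,26],"h":[8,92,82,0,90],"p":[81,61,0,6],"r":[67,44]},"xz":[[51,54,70,76,56],{"a":61,"i":90,"s":65,"znb":84},[20,23,55,39,51],[50,43,81,44,92,57]]}
After op 10 (replace /xz/3/1 55): {"d":{"jie":55,"ocd":86},"k":{"jc":{"ml":81,"ueh":62},"v":{"bsa":71,"dwj":67,"f":23,"hkt":95},"vw":57,"y":[99,41]},"qch":{"d":[65,79,30,78,26],"h":[8,92,82,0,90],"p":[81,61,0,6],"r":[67,44]},"xz":[[51,54,70,76,56],{"a":61,"i":90,"s":65,"znb":84},[20,23,55,39,51],[50,55,81,44,92,57]]}
After op 11 (add /qch/h/4 87): {"d":{"jie":55,"ocd":86},"k":{"jc":{"ml":81,"ueh":62},"v":{"bsa":71,"dwj":67,"f":23,"hkt":95},"vw":57,"y":[99,41]},"qch":{"d":[65,79,30,78,26],"h":[8,92,82,0,87,90],"p":[81,61,0,6],"r":[67,44]},"xz":[[51,54,70,76,56],{"a":61,"i":90,"s":65,"znb":84},[20,23,55,39,51],[50,55,81,44,92,57]]}
After op 12 (add /qch/d/4 72): {"d":{"jie":55,"ocd":86},"k":{"jc":{"ml":81,"ueh":62},"v":{"bsa":71,"dwj":67,"f":23,"hkt":95},"vw":57,"y":[99,41]},"qch":{"d":[65,79,30,78,72,26],"h":[8,92,82,0,87,90],"p":[81,61,0,6],"r":[67,44]},"xz":[[51,54,70,76,56],{"a":61,"i":90,"s":65,"znb":84},[20,23,55,39,51],[50,55,81,44,92,57]]}
After op 13 (replace /qch/r/1 72): {"d":{"jie":55,"ocd":86},"k":{"jc":{"ml":81,"ueh":62},"v":{"bsa":71,"dwj":67,"f":23,"hkt":95},"vw":57,"y":[99,41]},"qch":{"d":[65,79,30,78,72,26],"h":[8,92,82,0,87,90],"p":[81,61,0,6],"r":[67,72]},"xz":[[51,54,70,76,56],{"a":61,"i":90,"s":65,"znb":84},[20,23,55,39,51],[50,55,81,44,92,57]]}
After op 14 (add /xz/2/2 40): {"d":{"jie":55,"ocd":86},"k":{"jc":{"ml":81,"ueh":62},"v":{"bsa":71,"dwj":67,"f":23,"hkt":95},"vw":57,"y":[99,41]},"qch":{"d":[65,79,30,78,72,26],"h":[8,92,82,0,87,90],"p":[81,61,0,6],"r":[67,72]},"xz":[[51,54,70,76,56],{"a":61,"i":90,"s":65,"znb":84},[20,23,40,55,39,51],[50,55,81,44,92,57]]}
After op 15 (add /xz/1/ukv 92): {"d":{"jie":55,"ocd":86},"k":{"jc":{"ml":81,"ueh":62},"v":{"bsa":71,"dwj":67,"f":23,"hkt":95},"vw":57,"y":[99,41]},"qch":{"d":[65,79,30,78,72,26],"h":[8,92,82,0,87,90],"p":[81,61,0,6],"r":[67,72]},"xz":[[51,54,70,76,56],{"a":61,"i":90,"s":65,"ukv":92,"znb":84},[20,23,40,55,39,51],[50,55,81,44,92,57]]}
After op 16 (remove /xz/0/0): {"d":{"jie":55,"ocd":86},"k":{"jc":{"ml":81,"ueh":62},"v":{"bsa":71,"dwj":67,"f":23,"hkt":95},"vw":57,"y":[99,41]},"qch":{"d":[65,79,30,78,72,26],"h":[8,92,82,0,87,90],"p":[81,61,0,6],"r":[67,72]},"xz":[[54,70,76,56],{"a":61,"i":90,"s":65,"ukv":92,"znb":84},[20,23,40,55,39,51],[50,55,81,44,92,57]]}
After op 17 (add /k/y/1 71): {"d":{"jie":55,"ocd":86},"k":{"jc":{"ml":81,"ueh":62},"v":{"bsa":71,"dwj":67,"f":23,"hkt":95},"vw":57,"y":[99,71,41]},"qch":{"d":[65,79,30,78,72,26],"h":[8,92,82,0,87,90],"p":[81,61,0,6],"r":[67,72]},"xz":[[54,70,76,56],{"a":61,"i":90,"s":65,"ukv":92,"znb":84},[20,23,40,55,39,51],[50,55,81,44,92,57]]}
Size at path /qch: 4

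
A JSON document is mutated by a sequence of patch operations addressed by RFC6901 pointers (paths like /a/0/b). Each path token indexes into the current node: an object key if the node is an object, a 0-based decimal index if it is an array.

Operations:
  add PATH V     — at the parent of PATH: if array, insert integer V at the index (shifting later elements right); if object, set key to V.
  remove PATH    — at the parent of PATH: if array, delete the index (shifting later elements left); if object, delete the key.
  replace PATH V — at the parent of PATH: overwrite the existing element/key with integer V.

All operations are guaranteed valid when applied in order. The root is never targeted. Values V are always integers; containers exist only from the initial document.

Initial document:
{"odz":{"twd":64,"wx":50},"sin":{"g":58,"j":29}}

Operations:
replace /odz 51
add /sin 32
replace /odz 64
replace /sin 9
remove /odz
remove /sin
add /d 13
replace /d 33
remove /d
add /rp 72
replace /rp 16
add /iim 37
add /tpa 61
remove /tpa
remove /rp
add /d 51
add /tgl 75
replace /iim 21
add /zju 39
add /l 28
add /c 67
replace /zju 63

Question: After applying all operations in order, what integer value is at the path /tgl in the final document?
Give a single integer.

Answer: 75

Derivation:
After op 1 (replace /odz 51): {"odz":51,"sin":{"g":58,"j":29}}
After op 2 (add /sin 32): {"odz":51,"sin":32}
After op 3 (replace /odz 64): {"odz":64,"sin":32}
After op 4 (replace /sin 9): {"odz":64,"sin":9}
After op 5 (remove /odz): {"sin":9}
After op 6 (remove /sin): {}
After op 7 (add /d 13): {"d":13}
After op 8 (replace /d 33): {"d":33}
After op 9 (remove /d): {}
After op 10 (add /rp 72): {"rp":72}
After op 11 (replace /rp 16): {"rp":16}
After op 12 (add /iim 37): {"iim":37,"rp":16}
After op 13 (add /tpa 61): {"iim":37,"rp":16,"tpa":61}
After op 14 (remove /tpa): {"iim":37,"rp":16}
After op 15 (remove /rp): {"iim":37}
After op 16 (add /d 51): {"d":51,"iim":37}
After op 17 (add /tgl 75): {"d":51,"iim":37,"tgl":75}
After op 18 (replace /iim 21): {"d":51,"iim":21,"tgl":75}
After op 19 (add /zju 39): {"d":51,"iim":21,"tgl":75,"zju":39}
After op 20 (add /l 28): {"d":51,"iim":21,"l":28,"tgl":75,"zju":39}
After op 21 (add /c 67): {"c":67,"d":51,"iim":21,"l":28,"tgl":75,"zju":39}
After op 22 (replace /zju 63): {"c":67,"d":51,"iim":21,"l":28,"tgl":75,"zju":63}
Value at /tgl: 75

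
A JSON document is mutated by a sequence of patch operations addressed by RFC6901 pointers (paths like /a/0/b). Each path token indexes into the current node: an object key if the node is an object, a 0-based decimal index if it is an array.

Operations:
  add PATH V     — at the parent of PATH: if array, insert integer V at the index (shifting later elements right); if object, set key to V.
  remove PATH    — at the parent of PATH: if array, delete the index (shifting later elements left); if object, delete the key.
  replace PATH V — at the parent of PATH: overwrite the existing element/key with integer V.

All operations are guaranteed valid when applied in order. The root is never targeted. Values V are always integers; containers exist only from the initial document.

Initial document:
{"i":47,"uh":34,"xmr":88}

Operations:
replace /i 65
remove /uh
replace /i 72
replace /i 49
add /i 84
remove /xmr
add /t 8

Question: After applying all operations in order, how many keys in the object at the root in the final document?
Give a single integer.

Answer: 2

Derivation:
After op 1 (replace /i 65): {"i":65,"uh":34,"xmr":88}
After op 2 (remove /uh): {"i":65,"xmr":88}
After op 3 (replace /i 72): {"i":72,"xmr":88}
After op 4 (replace /i 49): {"i":49,"xmr":88}
After op 5 (add /i 84): {"i":84,"xmr":88}
After op 6 (remove /xmr): {"i":84}
After op 7 (add /t 8): {"i":84,"t":8}
Size at the root: 2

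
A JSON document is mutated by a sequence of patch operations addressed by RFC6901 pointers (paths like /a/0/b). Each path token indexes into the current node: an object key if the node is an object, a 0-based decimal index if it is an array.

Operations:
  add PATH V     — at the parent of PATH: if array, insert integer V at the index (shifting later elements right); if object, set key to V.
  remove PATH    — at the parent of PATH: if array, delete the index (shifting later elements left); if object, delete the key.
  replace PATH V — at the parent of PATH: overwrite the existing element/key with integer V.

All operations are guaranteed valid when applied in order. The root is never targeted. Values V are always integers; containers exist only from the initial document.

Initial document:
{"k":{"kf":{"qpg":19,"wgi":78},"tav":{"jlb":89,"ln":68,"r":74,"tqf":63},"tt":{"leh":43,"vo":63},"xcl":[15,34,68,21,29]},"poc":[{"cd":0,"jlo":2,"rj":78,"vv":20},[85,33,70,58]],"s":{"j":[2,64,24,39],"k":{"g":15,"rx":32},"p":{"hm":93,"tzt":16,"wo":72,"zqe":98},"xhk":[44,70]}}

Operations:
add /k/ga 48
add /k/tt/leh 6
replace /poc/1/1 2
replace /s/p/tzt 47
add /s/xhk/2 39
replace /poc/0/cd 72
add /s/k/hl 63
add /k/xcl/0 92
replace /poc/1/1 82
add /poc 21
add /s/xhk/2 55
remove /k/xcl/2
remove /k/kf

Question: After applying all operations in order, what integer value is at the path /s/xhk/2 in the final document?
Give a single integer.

Answer: 55

Derivation:
After op 1 (add /k/ga 48): {"k":{"ga":48,"kf":{"qpg":19,"wgi":78},"tav":{"jlb":89,"ln":68,"r":74,"tqf":63},"tt":{"leh":43,"vo":63},"xcl":[15,34,68,21,29]},"poc":[{"cd":0,"jlo":2,"rj":78,"vv":20},[85,33,70,58]],"s":{"j":[2,64,24,39],"k":{"g":15,"rx":32},"p":{"hm":93,"tzt":16,"wo":72,"zqe":98},"xhk":[44,70]}}
After op 2 (add /k/tt/leh 6): {"k":{"ga":48,"kf":{"qpg":19,"wgi":78},"tav":{"jlb":89,"ln":68,"r":74,"tqf":63},"tt":{"leh":6,"vo":63},"xcl":[15,34,68,21,29]},"poc":[{"cd":0,"jlo":2,"rj":78,"vv":20},[85,33,70,58]],"s":{"j":[2,64,24,39],"k":{"g":15,"rx":32},"p":{"hm":93,"tzt":16,"wo":72,"zqe":98},"xhk":[44,70]}}
After op 3 (replace /poc/1/1 2): {"k":{"ga":48,"kf":{"qpg":19,"wgi":78},"tav":{"jlb":89,"ln":68,"r":74,"tqf":63},"tt":{"leh":6,"vo":63},"xcl":[15,34,68,21,29]},"poc":[{"cd":0,"jlo":2,"rj":78,"vv":20},[85,2,70,58]],"s":{"j":[2,64,24,39],"k":{"g":15,"rx":32},"p":{"hm":93,"tzt":16,"wo":72,"zqe":98},"xhk":[44,70]}}
After op 4 (replace /s/p/tzt 47): {"k":{"ga":48,"kf":{"qpg":19,"wgi":78},"tav":{"jlb":89,"ln":68,"r":74,"tqf":63},"tt":{"leh":6,"vo":63},"xcl":[15,34,68,21,29]},"poc":[{"cd":0,"jlo":2,"rj":78,"vv":20},[85,2,70,58]],"s":{"j":[2,64,24,39],"k":{"g":15,"rx":32},"p":{"hm":93,"tzt":47,"wo":72,"zqe":98},"xhk":[44,70]}}
After op 5 (add /s/xhk/2 39): {"k":{"ga":48,"kf":{"qpg":19,"wgi":78},"tav":{"jlb":89,"ln":68,"r":74,"tqf":63},"tt":{"leh":6,"vo":63},"xcl":[15,34,68,21,29]},"poc":[{"cd":0,"jlo":2,"rj":78,"vv":20},[85,2,70,58]],"s":{"j":[2,64,24,39],"k":{"g":15,"rx":32},"p":{"hm":93,"tzt":47,"wo":72,"zqe":98},"xhk":[44,70,39]}}
After op 6 (replace /poc/0/cd 72): {"k":{"ga":48,"kf":{"qpg":19,"wgi":78},"tav":{"jlb":89,"ln":68,"r":74,"tqf":63},"tt":{"leh":6,"vo":63},"xcl":[15,34,68,21,29]},"poc":[{"cd":72,"jlo":2,"rj":78,"vv":20},[85,2,70,58]],"s":{"j":[2,64,24,39],"k":{"g":15,"rx":32},"p":{"hm":93,"tzt":47,"wo":72,"zqe":98},"xhk":[44,70,39]}}
After op 7 (add /s/k/hl 63): {"k":{"ga":48,"kf":{"qpg":19,"wgi":78},"tav":{"jlb":89,"ln":68,"r":74,"tqf":63},"tt":{"leh":6,"vo":63},"xcl":[15,34,68,21,29]},"poc":[{"cd":72,"jlo":2,"rj":78,"vv":20},[85,2,70,58]],"s":{"j":[2,64,24,39],"k":{"g":15,"hl":63,"rx":32},"p":{"hm":93,"tzt":47,"wo":72,"zqe":98},"xhk":[44,70,39]}}
After op 8 (add /k/xcl/0 92): {"k":{"ga":48,"kf":{"qpg":19,"wgi":78},"tav":{"jlb":89,"ln":68,"r":74,"tqf":63},"tt":{"leh":6,"vo":63},"xcl":[92,15,34,68,21,29]},"poc":[{"cd":72,"jlo":2,"rj":78,"vv":20},[85,2,70,58]],"s":{"j":[2,64,24,39],"k":{"g":15,"hl":63,"rx":32},"p":{"hm":93,"tzt":47,"wo":72,"zqe":98},"xhk":[44,70,39]}}
After op 9 (replace /poc/1/1 82): {"k":{"ga":48,"kf":{"qpg":19,"wgi":78},"tav":{"jlb":89,"ln":68,"r":74,"tqf":63},"tt":{"leh":6,"vo":63},"xcl":[92,15,34,68,21,29]},"poc":[{"cd":72,"jlo":2,"rj":78,"vv":20},[85,82,70,58]],"s":{"j":[2,64,24,39],"k":{"g":15,"hl":63,"rx":32},"p":{"hm":93,"tzt":47,"wo":72,"zqe":98},"xhk":[44,70,39]}}
After op 10 (add /poc 21): {"k":{"ga":48,"kf":{"qpg":19,"wgi":78},"tav":{"jlb":89,"ln":68,"r":74,"tqf":63},"tt":{"leh":6,"vo":63},"xcl":[92,15,34,68,21,29]},"poc":21,"s":{"j":[2,64,24,39],"k":{"g":15,"hl":63,"rx":32},"p":{"hm":93,"tzt":47,"wo":72,"zqe":98},"xhk":[44,70,39]}}
After op 11 (add /s/xhk/2 55): {"k":{"ga":48,"kf":{"qpg":19,"wgi":78},"tav":{"jlb":89,"ln":68,"r":74,"tqf":63},"tt":{"leh":6,"vo":63},"xcl":[92,15,34,68,21,29]},"poc":21,"s":{"j":[2,64,24,39],"k":{"g":15,"hl":63,"rx":32},"p":{"hm":93,"tzt":47,"wo":72,"zqe":98},"xhk":[44,70,55,39]}}
After op 12 (remove /k/xcl/2): {"k":{"ga":48,"kf":{"qpg":19,"wgi":78},"tav":{"jlb":89,"ln":68,"r":74,"tqf":63},"tt":{"leh":6,"vo":63},"xcl":[92,15,68,21,29]},"poc":21,"s":{"j":[2,64,24,39],"k":{"g":15,"hl":63,"rx":32},"p":{"hm":93,"tzt":47,"wo":72,"zqe":98},"xhk":[44,70,55,39]}}
After op 13 (remove /k/kf): {"k":{"ga":48,"tav":{"jlb":89,"ln":68,"r":74,"tqf":63},"tt":{"leh":6,"vo":63},"xcl":[92,15,68,21,29]},"poc":21,"s":{"j":[2,64,24,39],"k":{"g":15,"hl":63,"rx":32},"p":{"hm":93,"tzt":47,"wo":72,"zqe":98},"xhk":[44,70,55,39]}}
Value at /s/xhk/2: 55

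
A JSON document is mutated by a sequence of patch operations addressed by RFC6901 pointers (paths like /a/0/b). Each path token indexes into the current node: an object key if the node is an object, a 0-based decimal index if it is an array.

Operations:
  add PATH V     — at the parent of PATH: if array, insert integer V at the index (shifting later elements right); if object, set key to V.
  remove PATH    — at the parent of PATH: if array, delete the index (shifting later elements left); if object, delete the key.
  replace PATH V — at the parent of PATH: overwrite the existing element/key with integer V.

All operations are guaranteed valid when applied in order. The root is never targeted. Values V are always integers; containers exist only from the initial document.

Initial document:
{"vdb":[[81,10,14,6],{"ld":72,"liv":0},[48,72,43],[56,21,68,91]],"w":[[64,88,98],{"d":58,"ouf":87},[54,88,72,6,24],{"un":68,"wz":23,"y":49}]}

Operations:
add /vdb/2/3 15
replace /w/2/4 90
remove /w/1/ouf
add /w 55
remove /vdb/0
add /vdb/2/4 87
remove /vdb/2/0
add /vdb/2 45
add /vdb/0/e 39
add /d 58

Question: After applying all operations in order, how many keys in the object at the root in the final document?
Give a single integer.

Answer: 3

Derivation:
After op 1 (add /vdb/2/3 15): {"vdb":[[81,10,14,6],{"ld":72,"liv":0},[48,72,43,15],[56,21,68,91]],"w":[[64,88,98],{"d":58,"ouf":87},[54,88,72,6,24],{"un":68,"wz":23,"y":49}]}
After op 2 (replace /w/2/4 90): {"vdb":[[81,10,14,6],{"ld":72,"liv":0},[48,72,43,15],[56,21,68,91]],"w":[[64,88,98],{"d":58,"ouf":87},[54,88,72,6,90],{"un":68,"wz":23,"y":49}]}
After op 3 (remove /w/1/ouf): {"vdb":[[81,10,14,6],{"ld":72,"liv":0},[48,72,43,15],[56,21,68,91]],"w":[[64,88,98],{"d":58},[54,88,72,6,90],{"un":68,"wz":23,"y":49}]}
After op 4 (add /w 55): {"vdb":[[81,10,14,6],{"ld":72,"liv":0},[48,72,43,15],[56,21,68,91]],"w":55}
After op 5 (remove /vdb/0): {"vdb":[{"ld":72,"liv":0},[48,72,43,15],[56,21,68,91]],"w":55}
After op 6 (add /vdb/2/4 87): {"vdb":[{"ld":72,"liv":0},[48,72,43,15],[56,21,68,91,87]],"w":55}
After op 7 (remove /vdb/2/0): {"vdb":[{"ld":72,"liv":0},[48,72,43,15],[21,68,91,87]],"w":55}
After op 8 (add /vdb/2 45): {"vdb":[{"ld":72,"liv":0},[48,72,43,15],45,[21,68,91,87]],"w":55}
After op 9 (add /vdb/0/e 39): {"vdb":[{"e":39,"ld":72,"liv":0},[48,72,43,15],45,[21,68,91,87]],"w":55}
After op 10 (add /d 58): {"d":58,"vdb":[{"e":39,"ld":72,"liv":0},[48,72,43,15],45,[21,68,91,87]],"w":55}
Size at the root: 3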